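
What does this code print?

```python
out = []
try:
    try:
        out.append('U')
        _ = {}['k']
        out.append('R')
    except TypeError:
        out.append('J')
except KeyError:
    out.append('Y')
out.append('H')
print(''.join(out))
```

Execution trace: 'U' (try body) → 'Y' (outer except KeyError) → 'H' (after the try/except). Output: UYH

Answer: UYH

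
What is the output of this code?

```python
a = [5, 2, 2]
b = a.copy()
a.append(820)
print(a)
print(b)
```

Key concept: list.copy() creates independent copy.
Step by step:
`a = [5, 2, 2]` → a = [5, 2, 2]
`b = a.copy()` → b = [5, 2, 2]
`a.append(820)` → a = [5, 2, 2, 820]
`print(a)` → prints [5, 2, 2, 820]
`print(b)` → prints [5, 2, 2]

Answer:
[5, 2, 2, 820]
[5, 2, 2]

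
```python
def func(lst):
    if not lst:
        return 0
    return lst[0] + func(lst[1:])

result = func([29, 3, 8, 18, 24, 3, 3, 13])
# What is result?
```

29 + 3 + 8 + 18 + 24 + 3 + 3 + 13 + 0 = 101

Answer: 101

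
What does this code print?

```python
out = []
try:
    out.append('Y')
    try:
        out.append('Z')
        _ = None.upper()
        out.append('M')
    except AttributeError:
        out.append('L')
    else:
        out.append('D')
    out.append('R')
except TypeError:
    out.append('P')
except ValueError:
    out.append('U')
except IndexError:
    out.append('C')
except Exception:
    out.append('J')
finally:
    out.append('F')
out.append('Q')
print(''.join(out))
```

Execution trace: 'Y' (try body) → 'Z' (inner try body) → 'L' (inner except AttributeError) → 'R' (try body, no exception) → 'F' (finally) → 'Q' (after the try/except). Output: YZLRFQ

Answer: YZLRFQ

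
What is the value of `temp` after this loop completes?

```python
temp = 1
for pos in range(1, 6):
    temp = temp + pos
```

Start at 1, add 1 through 5
`temp` takes the values: 1 → 2 → 4 → 7 → 11 → 16

Answer: 16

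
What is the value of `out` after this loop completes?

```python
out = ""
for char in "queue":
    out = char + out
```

Reverse 'queue'
`out` takes the values: "" → "q" → "uq" → "euq" → "ueuq" → "eueuq"

Answer: "eueuq"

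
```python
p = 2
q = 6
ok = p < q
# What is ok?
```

Trace:
`p = 2` → p = 2
`q = 6` → q = 6
`ok = p < q` → ok = True
So ok = True

Answer: True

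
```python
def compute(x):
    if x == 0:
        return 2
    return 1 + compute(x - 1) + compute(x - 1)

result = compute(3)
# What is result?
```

compute(x) = 1 + 2·compute(x-1), compute(0)=2. Closed form: (2+1)·2^3 - 1 = 23.

Answer: 23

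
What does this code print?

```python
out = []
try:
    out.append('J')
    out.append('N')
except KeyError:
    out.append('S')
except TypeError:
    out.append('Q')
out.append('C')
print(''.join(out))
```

Execution trace: 'J' (try body) → 'N' (try body, no exception) → 'C' (after the try/except). Output: JNC

Answer: JNC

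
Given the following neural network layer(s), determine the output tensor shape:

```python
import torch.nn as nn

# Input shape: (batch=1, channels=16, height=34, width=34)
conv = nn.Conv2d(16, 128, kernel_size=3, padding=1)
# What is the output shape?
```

Input: (1, 16, 34, 34) -> Output: (1, 128, 34, 34)

Answer: (1, 128, 34, 34)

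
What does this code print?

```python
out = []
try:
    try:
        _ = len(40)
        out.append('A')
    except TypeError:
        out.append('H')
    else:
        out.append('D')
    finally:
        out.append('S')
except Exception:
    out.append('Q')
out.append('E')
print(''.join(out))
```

Execution trace: 'H' (inner except TypeError) → 'S' (inner finally) → 'E' (after the try/except). Output: HSE

Answer: HSE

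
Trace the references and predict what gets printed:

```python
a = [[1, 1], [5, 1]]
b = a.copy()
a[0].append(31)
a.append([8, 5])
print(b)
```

Key concept: shallow copy with nested lists.
Step by step:
`a = [[1, 1], [5, 1]]` → a = [[1, 1], [5, 1]]
`b = a.copy()` → b = [[1, 1], [5, 1]]
`a[0].append(31)` → a = [[1, 1, 31], [5, 1]]; b = [[1, 1, 31], [5, 1]]
`a.append([8, 5])` → a = [[1, 1, 31], [5, 1], [8, 5]]
`print(b)` → prints [[1, 1, 31], [5, 1]]

Answer: [[1, 1, 31], [5, 1]]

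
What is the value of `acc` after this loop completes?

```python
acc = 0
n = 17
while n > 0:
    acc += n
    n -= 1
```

Sum 17 down to 1
`acc` takes the values: 0 → 17 → 33 → 48 → 62 → 75 → 87 → 98 → 108 → 117 → 125 → 132 → 138 → 143 → 147 → 150 → 152 → 153

Answer: 153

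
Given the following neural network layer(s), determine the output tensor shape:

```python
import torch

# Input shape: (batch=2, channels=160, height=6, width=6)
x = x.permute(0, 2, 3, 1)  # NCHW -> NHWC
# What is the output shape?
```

Input: (2, 160, 6, 6) -> Output: (2, 6, 6, 160)

Answer: (2, 6, 6, 160)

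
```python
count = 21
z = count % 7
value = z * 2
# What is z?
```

Trace:
`count = 21` → count = 21
`z = count % 7` → z = 0
`value = z * 2` → value = 0
So z = 0

Answer: 0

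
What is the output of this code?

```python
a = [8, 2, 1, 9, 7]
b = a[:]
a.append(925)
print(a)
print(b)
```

Key concept: slice [:] creates copy.
Step by step:
`a = [8, 2, 1, 9, 7]` → a = [8, 2, 1, 9, 7]
`b = a[:]` → b = [8, 2, 1, 9, 7]
`a.append(925)` → a = [8, 2, 1, 9, 7, 925]
`print(a)` → prints [8, 2, 1, 9, 7, 925]
`print(b)` → prints [8, 2, 1, 9, 7]

Answer:
[8, 2, 1, 9, 7, 925]
[8, 2, 1, 9, 7]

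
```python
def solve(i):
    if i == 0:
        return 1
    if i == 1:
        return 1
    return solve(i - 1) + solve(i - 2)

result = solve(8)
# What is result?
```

Build up from base cases: solve(0)=1, solve(1)=1, solve(2)=2, solve(3)=3, solve(4)=5, solve(5)=8, solve(6)=13, ..., solve(8)=34

Answer: 34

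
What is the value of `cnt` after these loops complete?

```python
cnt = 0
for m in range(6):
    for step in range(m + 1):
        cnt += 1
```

Triangle: 1 + 2 + ... + 6
`cnt` takes the values: 0 → 1 → 2 → 3 → 4 → 5 → 6 → 7 → 8 → 9 → 10 → 11 → 12 → 13 → 14 → 15 → 16 → 17 → 18 → 19 → 20 → 21

Answer: 21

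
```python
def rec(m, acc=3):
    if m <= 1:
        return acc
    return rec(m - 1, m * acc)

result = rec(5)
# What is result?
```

Accumulator trace (n, acc): (5, 3) -> (4, 15) -> (3, 60) -> (2, 180) -> (1, 360) -> return 360

Answer: 360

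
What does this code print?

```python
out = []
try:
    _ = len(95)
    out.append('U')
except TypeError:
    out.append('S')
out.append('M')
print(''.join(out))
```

Execution trace: 'S' (except TypeError) → 'M' (after the try/except). Output: SM

Answer: SM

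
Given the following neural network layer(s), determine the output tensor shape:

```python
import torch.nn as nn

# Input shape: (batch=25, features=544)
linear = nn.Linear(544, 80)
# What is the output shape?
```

Input: (25, 544) -> Output: (25, 80)

Answer: (25, 80)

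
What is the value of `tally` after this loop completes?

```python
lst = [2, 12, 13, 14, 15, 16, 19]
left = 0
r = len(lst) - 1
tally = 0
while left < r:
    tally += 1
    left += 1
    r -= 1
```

Iterations until pointers meet (list length 7)
`tally` takes the values: 0 → 1 → 2 → 3

Answer: 3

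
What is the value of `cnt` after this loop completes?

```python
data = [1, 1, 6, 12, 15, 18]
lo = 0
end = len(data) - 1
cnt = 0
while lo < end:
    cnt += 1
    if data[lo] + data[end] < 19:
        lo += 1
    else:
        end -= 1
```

Steps to find pair summing to 19
`cnt` takes the values: 0 → 1 → 2 → 3 → 4 → 5

Answer: 5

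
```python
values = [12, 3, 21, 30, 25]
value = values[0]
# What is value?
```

Trace:
`values = [12, 3, 21, 30, 25]` → values = [12, 3, 21, 30, 25]
`value = values[0]` → value = 12
So value = 12

Answer: 12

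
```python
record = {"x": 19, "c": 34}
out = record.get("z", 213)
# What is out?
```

Trace:
`record = {"x": 19, "c": 34}` → record = {'x': 19, 'c': 34}
`out = record.get("z", 213)` → out = 213
So out = 213

Answer: 213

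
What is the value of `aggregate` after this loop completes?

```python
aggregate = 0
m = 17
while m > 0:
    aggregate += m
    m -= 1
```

Sum 17 down to 1
`aggregate` takes the values: 0 → 17 → 33 → 48 → 62 → 75 → 87 → 98 → 108 → 117 → 125 → 132 → 138 → 143 → 147 → 150 → 152 → 153

Answer: 153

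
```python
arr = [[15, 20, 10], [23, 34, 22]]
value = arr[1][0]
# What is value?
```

Trace:
`arr = [[15, 20, 10], [23, 34, 22]]` → arr = [[15, 20, 10], [23, 34, 22]]
`value = arr[1][0]` → value = 23
So value = 23

Answer: 23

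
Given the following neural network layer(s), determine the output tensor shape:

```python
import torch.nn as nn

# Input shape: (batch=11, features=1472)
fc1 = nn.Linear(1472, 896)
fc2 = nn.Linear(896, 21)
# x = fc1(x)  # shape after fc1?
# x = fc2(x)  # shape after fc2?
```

Input: (11, 1472) -> after fc1: (11, 896) -> Output: (11, 21)

Answer: (11, 21)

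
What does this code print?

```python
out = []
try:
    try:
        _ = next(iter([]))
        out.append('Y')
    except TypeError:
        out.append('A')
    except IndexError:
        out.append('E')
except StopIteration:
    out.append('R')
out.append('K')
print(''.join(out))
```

Execution trace: 'R' (outer except StopIteration) → 'K' (after the try/except). Output: RK

Answer: RK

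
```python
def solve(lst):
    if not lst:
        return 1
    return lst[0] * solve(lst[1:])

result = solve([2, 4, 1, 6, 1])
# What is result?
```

Product over [2, 4, 1, 6, 1] = 2 * 4 * 1 * 6 * 1 = 48

Answer: 48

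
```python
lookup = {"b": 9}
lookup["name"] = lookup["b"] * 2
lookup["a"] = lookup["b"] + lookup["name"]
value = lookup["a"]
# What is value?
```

Trace:
`lookup = {"b": 9}` → lookup = {'b': 9}
`lookup["name"] = lookup["b"] * 2` → lookup = {'b': 9, 'name': 18}
`lookup["a"] = lookup["b"] + lookup["name"]` → lookup = {'b': 9, 'name': 18, 'a': 27}
`value = lookup["a"]` → value = 27
So value = 27

Answer: 27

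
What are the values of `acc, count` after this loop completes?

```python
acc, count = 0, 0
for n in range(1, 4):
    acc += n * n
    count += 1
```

Sum of squares and count
`acc, count` takes the values: (0, 0) → (1, 0) → (1, 1) → (5, 1) → (5, 2) → (14, 2) → (14, 3)

Answer: 14, 3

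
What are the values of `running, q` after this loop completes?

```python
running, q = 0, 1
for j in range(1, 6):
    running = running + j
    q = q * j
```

Sum and factorial of 1 to 5
`running, q` takes the values: (0, 1) → (1, 1) → (3, 1) → (3, 2) → (6, 2) → (6, 6) → (10, 6) → (10, 24) → (15, 24) → (15, 120)

Answer: 15, 120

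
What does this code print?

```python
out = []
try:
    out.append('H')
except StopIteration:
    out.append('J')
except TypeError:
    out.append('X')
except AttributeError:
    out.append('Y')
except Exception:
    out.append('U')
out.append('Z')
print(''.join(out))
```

Execution trace: 'H' (try body, no exception) → 'Z' (after the try/except). Output: HZ

Answer: HZ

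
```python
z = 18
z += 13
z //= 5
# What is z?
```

Trace:
`z = 18` → z = 18
`z += 13` → z = 31
`z //= 5` → z = 6
So z = 6

Answer: 6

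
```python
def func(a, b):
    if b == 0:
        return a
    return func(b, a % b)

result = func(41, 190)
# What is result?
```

func(41, 190) -> func(190, 41) -> func(41, 26) -> func(26, 15) -> func(15, 11) -> func(11, 4) -> func(4, 3) -> func(3, 1) -> func(1, 0) -> 1

Answer: 1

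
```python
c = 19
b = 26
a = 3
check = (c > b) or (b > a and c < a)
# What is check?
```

Trace:
`c = 19` → c = 19
`b = 26` → b = 26
`a = 3` → a = 3
`check = (c > b) or (b > a and c < a)` → check = False
So check = False

Answer: False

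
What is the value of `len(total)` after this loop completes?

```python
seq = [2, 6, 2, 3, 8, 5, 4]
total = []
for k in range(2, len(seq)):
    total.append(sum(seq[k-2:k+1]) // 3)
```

Number of 3-element averages
`total` takes the values: [] → [3] → [3, 3] → [3, 3, 4] → [3, 3, 4, 5] → [3, 3, 4, 5, 5]
So `len(total)` = 5

Answer: 5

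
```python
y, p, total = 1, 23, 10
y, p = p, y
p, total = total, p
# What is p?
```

Trace:
`y, p, total = 1, 23, 10` → y = 1; p = 23; total = 10
`y, p = p, y` → y = 23; p = 1
`p, total = total, p` → p = 10; total = 1
So p = 10

Answer: 10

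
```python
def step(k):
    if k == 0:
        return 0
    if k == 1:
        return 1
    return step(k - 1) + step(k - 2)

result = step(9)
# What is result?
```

Build up from base cases: step(0)=0, step(1)=1, step(2)=1, step(3)=2, step(4)=3, step(5)=5, step(6)=8, ..., step(9)=34

Answer: 34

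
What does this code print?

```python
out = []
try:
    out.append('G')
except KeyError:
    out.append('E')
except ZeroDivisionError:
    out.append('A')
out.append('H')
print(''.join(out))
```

Execution trace: 'G' (try body, no exception) → 'H' (after the try/except). Output: GH

Answer: GH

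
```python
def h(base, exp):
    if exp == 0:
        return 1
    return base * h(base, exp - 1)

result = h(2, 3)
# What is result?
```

h(2, 3) = 2 * 2 * 2 = 8

Answer: 8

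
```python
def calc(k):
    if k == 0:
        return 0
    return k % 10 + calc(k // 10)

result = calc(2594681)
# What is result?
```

Sum of digits of 2594681: 1 + 8 + 6 + 4 + 9 + 5 + 2 = 35

Answer: 35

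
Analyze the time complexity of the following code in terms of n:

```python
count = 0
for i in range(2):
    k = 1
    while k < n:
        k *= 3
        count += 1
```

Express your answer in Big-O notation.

Each loop level contributes: 1 × log n. Multiplying the contributions gives O(log n).

Answer: O(log n)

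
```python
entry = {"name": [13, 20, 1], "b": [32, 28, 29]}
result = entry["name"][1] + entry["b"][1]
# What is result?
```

Trace:
`entry = {"name": [13, 20, 1], "b": [32, 28, 29]}` → entry = {'name': [13, 20, 1], 'b': [32, 28, 29]}
`result = entry["name"][1] + entry["b"][1]` → result = 48
So result = 48

Answer: 48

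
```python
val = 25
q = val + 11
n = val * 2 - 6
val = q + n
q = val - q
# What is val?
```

Trace:
`val = 25` → val = 25
`q = val + 11` → q = 36
`n = val * 2 - 6` → n = 44
`val = q + n` → val = 80
`q = val - q` → q = 44
So val = 80

Answer: 80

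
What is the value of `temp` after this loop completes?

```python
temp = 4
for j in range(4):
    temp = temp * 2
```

Multiply by 2, 4 times: 4 * 2^4 = 64
`temp` takes the values: 4 → 8 → 16 → 32 → 64

Answer: 64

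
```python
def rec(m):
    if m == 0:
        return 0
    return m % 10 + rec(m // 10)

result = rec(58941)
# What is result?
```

Sum of digits of 58941: 1 + 4 + 9 + 8 + 5 = 27

Answer: 27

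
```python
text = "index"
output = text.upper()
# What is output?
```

Trace:
`text = "index"` → text = 'index'
`output = text.upper()` → output = 'INDEX'
So output = 'INDEX'

Answer: 'INDEX'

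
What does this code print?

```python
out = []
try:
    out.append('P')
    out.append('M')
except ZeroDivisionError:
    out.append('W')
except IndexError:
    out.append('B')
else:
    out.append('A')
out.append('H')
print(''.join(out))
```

Execution trace: 'P' (try body) → 'M' (try body, no exception) → 'A' (else) → 'H' (after the try/except). Output: PMAH

Answer: PMAH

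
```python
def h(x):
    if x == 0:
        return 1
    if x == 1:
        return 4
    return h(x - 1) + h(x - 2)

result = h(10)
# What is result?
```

Build up from base cases: h(0)=1, h(1)=4, h(2)=5, h(3)=9, h(4)=14, h(5)=23, h(6)=37, ..., h(10)=254

Answer: 254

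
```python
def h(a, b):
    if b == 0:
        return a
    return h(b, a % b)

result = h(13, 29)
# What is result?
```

h(13, 29) -> h(29, 13) -> h(13, 3) -> h(3, 1) -> h(1, 0) -> 1

Answer: 1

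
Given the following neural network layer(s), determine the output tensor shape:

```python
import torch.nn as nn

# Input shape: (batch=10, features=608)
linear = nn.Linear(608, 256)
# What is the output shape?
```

Input: (10, 608) -> Output: (10, 256)

Answer: (10, 256)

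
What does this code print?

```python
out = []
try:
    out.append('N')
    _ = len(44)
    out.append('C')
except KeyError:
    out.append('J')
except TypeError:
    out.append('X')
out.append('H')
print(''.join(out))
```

Execution trace: 'N' (try body) → 'X' (except TypeError) → 'H' (after the try/except). Output: NXH

Answer: NXH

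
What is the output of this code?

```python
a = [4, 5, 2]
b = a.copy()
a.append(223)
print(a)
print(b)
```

Key concept: list.copy() creates independent copy.
Step by step:
`a = [4, 5, 2]` → a = [4, 5, 2]
`b = a.copy()` → b = [4, 5, 2]
`a.append(223)` → a = [4, 5, 2, 223]
`print(a)` → prints [4, 5, 2, 223]
`print(b)` → prints [4, 5, 2]

Answer:
[4, 5, 2, 223]
[4, 5, 2]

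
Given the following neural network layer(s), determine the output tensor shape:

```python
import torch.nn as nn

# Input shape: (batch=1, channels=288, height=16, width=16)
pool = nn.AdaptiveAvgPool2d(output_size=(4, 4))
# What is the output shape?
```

Input: (1, 288, 16, 16) -> Output: (1, 288, 4, 4)

Answer: (1, 288, 4, 4)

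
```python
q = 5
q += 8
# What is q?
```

Trace:
`q = 5` → q = 5
`q += 8` → q = 13
So q = 13

Answer: 13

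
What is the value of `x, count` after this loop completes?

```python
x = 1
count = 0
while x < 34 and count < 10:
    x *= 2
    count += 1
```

Double until >= 34 or 10 iterations
`x, count` takes the values: (1, 0) → (2, 0) → (2, 1) → (4, 1) → (4, 2) → (8, 2) → (8, 3) → (16, 3) → (16, 4) → (32, 4) → (32, 5) → (64, 5) → (64, 6)

Answer: 64, 6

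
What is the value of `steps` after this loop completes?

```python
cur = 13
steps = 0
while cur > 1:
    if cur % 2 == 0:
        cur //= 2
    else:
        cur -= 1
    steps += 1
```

Steps to reduce 13 to 1
`steps` takes the values: 0 → 1 → 2 → 3 → 4 → 5

Answer: 5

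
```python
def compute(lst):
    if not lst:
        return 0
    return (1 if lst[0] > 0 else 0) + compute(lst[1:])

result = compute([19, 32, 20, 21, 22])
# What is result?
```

Count of positive elements in [19, 32, 20, 21, 22] = 5

Answer: 5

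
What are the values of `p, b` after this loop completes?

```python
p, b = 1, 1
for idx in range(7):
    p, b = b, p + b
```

Fibonacci: after 7 iterations
`p, b` takes the values: (1, 1) → (1, 2) → (2, 3) → (3, 5) → (5, 8) → (8, 13) → (13, 21) → (21, 34)

Answer: 21, 34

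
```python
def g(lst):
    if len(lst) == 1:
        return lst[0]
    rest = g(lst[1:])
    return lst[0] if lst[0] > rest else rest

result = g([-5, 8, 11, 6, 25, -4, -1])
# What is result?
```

Recursive max over [-5, 8, 11, 6, 25, -4, -1] = 25

Answer: 25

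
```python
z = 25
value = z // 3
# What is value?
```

Trace:
`z = 25` → z = 25
`value = z // 3` → value = 8
So value = 8

Answer: 8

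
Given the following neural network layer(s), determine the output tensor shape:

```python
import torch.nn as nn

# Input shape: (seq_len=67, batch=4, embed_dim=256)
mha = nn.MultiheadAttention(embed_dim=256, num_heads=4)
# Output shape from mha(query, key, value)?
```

Input: (67, 4, 256) -> Output: (67, 4, 256)

Answer: (67, 4, 256)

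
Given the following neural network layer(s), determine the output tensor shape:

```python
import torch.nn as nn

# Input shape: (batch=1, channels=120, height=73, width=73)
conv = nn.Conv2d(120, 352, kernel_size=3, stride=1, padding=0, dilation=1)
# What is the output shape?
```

Input: (1, 120, 73, 73) -> Output: (1, 352, 71, 71)

Answer: (1, 352, 71, 71)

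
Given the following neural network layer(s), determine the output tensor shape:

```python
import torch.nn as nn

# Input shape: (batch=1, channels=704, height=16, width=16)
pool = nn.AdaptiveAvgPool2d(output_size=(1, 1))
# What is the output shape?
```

Input: (1, 704, 16, 16) -> Output: (1, 704, 1, 1)

Answer: (1, 704, 1, 1)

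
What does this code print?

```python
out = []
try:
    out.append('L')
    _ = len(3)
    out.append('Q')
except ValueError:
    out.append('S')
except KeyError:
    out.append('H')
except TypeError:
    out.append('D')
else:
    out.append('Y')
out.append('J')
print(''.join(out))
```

Execution trace: 'L' (try body) → 'D' (except TypeError) → 'J' (after the try/except). Output: LDJ

Answer: LDJ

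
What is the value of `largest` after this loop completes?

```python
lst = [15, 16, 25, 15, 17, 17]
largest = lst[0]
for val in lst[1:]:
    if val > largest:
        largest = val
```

Maximum of [15, 16, 25, 15, 17, 17]
`largest` takes the values: 15 → 16 → 25

Answer: 25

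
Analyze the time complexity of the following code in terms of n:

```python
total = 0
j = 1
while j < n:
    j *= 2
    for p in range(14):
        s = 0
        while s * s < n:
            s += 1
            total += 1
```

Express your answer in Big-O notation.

Each loop level contributes: log n × 1 × √n. Multiplying the contributions gives O(√n log n).

Answer: O(√n log n)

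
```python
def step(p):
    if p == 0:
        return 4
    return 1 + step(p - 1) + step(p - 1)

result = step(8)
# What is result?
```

step(p) = 1 + 2·step(p-1), step(0)=4. Closed form: (4+1)·2^8 - 1 = 1279.

Answer: 1279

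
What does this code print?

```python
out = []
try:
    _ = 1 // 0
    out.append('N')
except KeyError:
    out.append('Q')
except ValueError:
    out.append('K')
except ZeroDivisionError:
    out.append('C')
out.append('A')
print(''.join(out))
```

Execution trace: 'C' (except ZeroDivisionError) → 'A' (after the try/except). Output: CA

Answer: CA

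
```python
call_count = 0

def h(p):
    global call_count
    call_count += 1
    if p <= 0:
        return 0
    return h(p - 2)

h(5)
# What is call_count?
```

Linear recursion stepping by 2: 4 calls from p=5 down to ≤0.

Answer: 4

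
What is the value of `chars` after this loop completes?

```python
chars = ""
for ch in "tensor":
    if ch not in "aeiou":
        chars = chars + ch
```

Remove vowels from 'tensor'
`chars` takes the values: "" → "t" → "tn" → "tns" → "tnsr"

Answer: "tnsr"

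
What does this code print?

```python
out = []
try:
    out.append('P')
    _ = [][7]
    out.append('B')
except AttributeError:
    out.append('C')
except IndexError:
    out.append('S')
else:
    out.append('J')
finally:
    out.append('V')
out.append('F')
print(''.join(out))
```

Execution trace: 'P' (try body) → 'S' (except IndexError) → 'V' (finally) → 'F' (after the try/except). Output: PSVF

Answer: PSVF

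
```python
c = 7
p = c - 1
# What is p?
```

Trace:
`c = 7` → c = 7
`p = c - 1` → p = 6
So p = 6

Answer: 6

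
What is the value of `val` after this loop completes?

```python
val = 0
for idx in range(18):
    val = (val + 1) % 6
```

Increment mod 6, 18 times = 0
`val` takes the values: 0 → 1 → 2 → 3 → 4 → 5 → 0 → 1 → 2 → 3 → 4 → 5 → 0 → 1 → 2 → 3 → 4 → 5 → 0

Answer: 0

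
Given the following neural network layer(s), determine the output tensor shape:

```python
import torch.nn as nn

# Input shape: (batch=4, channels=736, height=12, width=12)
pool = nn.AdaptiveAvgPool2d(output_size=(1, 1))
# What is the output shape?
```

Input: (4, 736, 12, 12) -> Output: (4, 736, 1, 1)

Answer: (4, 736, 1, 1)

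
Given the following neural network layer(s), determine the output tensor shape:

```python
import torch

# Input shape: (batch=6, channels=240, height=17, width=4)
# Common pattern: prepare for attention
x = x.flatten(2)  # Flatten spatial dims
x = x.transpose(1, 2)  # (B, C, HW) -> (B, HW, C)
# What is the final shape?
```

Input: (6, 240, 17, 4) -> after flatten(2): (6, 240, 68) -> Output: (6, 68, 240)

Answer: (6, 68, 240)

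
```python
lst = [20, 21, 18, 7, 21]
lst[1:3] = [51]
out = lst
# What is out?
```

Trace:
`lst = [20, 21, 18, 7, 21]` → lst = [20, 21, 18, 7, 21]
`lst[1:3] = [51]` → lst = [20, 51, 7, 21]
`out = lst` → out = [20, 51, 7, 21]
So out = [20, 51, 7, 21]

Answer: [20, 51, 7, 21]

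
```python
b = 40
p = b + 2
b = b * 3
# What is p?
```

Trace:
`b = 40` → b = 40
`p = b + 2` → p = 42
`b = b * 3` → b = 120
So p = 42

Answer: 42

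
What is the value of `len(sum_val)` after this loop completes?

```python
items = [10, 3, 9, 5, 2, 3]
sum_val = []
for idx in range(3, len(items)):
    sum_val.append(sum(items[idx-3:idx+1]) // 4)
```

Number of 4-element averages
`sum_val` takes the values: [] → [6] → [6, 4] → [6, 4, 4]
So `len(sum_val)` = 3

Answer: 3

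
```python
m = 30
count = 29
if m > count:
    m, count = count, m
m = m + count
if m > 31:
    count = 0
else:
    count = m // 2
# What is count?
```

Trace:
`m = 30` → m = 30
`count = 29` → count = 29
`if m > count: ...` → m > count is True → m = 29; count = 30
`m = m + count` → m = 59
`if m > 31: ...` → m > 31 is True → count = 0
So count = 0

Answer: 0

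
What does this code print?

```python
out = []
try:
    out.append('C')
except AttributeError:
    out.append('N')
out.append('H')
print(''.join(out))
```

Execution trace: 'C' (try body, no exception) → 'H' (after the try/except). Output: CH

Answer: CH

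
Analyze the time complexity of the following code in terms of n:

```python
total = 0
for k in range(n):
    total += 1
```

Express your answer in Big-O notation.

Each loop level contributes: n. Multiplying the contributions gives O(n).

Answer: O(n)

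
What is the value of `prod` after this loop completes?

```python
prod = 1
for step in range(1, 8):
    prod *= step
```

7! = 5040
`prod` takes the values: 1 → 2 → 6 → 24 → 120 → 720 → 5040

Answer: 5040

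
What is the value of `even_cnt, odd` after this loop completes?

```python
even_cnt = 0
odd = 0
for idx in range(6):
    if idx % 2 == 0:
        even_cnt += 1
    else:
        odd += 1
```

Count evens and odds in range(6)
`even_cnt, odd` takes the values: (0, 0) → (1, 0) → (1, 1) → (2, 1) → (2, 2) → (3, 2) → (3, 3)

Answer: 3, 3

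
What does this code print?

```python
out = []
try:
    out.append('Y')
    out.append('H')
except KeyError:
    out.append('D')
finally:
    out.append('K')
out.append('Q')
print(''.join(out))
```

Execution trace: 'Y' (try body) → 'H' (try body, no exception) → 'K' (finally) → 'Q' (after the try/except). Output: YHKQ

Answer: YHKQ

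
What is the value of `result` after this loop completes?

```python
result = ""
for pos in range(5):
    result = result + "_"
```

Repeat '_' 5 times
`result` takes the values: "" → "_" → "__" → "___" → "____" → "_____"

Answer: "_____"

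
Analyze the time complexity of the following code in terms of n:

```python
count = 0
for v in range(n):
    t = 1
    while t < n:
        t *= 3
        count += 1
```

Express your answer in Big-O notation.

Each loop level contributes: n × log n. Multiplying the contributions gives O(n log n).

Answer: O(n log n)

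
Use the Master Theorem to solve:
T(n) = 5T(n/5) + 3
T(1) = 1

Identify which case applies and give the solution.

a=5, b=5, f(n)=3. log_5(5) = 1. Since c=0 < 1, Case 1 applies: T(n) = Θ(n^log_b(a)) = O(n).

Answer: O(n) - Case 1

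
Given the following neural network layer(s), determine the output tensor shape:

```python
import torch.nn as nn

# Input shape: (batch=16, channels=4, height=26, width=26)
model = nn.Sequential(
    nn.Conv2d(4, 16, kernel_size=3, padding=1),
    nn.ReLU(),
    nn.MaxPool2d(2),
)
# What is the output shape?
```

Input: (16, 4, 26, 26) -> after Conv2d: (16, 16, 26, 26) -> after ReLU: (16, 16, 26, 26) -> Output: (16, 16, 13, 13)

Answer: (16, 16, 13, 13)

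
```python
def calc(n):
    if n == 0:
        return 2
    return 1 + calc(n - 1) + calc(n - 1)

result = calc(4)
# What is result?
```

calc(n) = 1 + 2·calc(n-1), calc(0)=2. Closed form: (2+1)·2^4 - 1 = 47.

Answer: 47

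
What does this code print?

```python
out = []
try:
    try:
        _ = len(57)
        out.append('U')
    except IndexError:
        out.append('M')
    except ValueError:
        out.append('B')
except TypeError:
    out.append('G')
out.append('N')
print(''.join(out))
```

Execution trace: 'G' (outer except TypeError) → 'N' (after the try/except). Output: GN

Answer: GN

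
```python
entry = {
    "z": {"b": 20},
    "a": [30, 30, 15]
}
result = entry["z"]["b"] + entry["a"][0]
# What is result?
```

Trace:
`entry = { ...` → entry = {'z': {'b': 20}, 'a': [30, 30, 15]}
`result = entry["z"]["b"] + entry["a"][0]` → result = 50
So result = 50

Answer: 50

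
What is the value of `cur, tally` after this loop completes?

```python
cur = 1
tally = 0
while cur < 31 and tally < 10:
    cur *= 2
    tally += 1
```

Double until >= 31 or 10 iterations
`cur, tally` takes the values: (1, 0) → (2, 0) → (2, 1) → (4, 1) → (4, 2) → (8, 2) → (8, 3) → (16, 3) → (16, 4) → (32, 4) → (32, 5)

Answer: 32, 5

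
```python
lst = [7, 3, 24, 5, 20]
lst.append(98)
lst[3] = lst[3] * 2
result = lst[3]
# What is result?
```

Trace:
`lst = [7, 3, 24, 5, 20]` → lst = [7, 3, 24, 5, 20]
`lst.append(98)` → lst = [7, 3, 24, 5, 20, 98]
`lst[3] = lst[3] * 2` → lst = [7, 3, 24, 10, 20, 98]
`result = lst[3]` → result = 10
So result = 10

Answer: 10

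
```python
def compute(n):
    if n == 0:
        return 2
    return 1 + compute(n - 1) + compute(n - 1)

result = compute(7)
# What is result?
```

compute(n) = 1 + 2·compute(n-1), compute(0)=2. Closed form: (2+1)·2^7 - 1 = 383.

Answer: 383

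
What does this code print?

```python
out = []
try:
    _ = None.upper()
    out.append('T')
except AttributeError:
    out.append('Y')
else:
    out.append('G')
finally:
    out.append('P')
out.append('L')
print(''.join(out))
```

Execution trace: 'Y' (except AttributeError) → 'P' (finally) → 'L' (after the try/except). Output: YPL

Answer: YPL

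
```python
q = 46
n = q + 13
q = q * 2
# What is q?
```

Trace:
`q = 46` → q = 46
`n = q + 13` → n = 59
`q = q * 2` → q = 92
So q = 92

Answer: 92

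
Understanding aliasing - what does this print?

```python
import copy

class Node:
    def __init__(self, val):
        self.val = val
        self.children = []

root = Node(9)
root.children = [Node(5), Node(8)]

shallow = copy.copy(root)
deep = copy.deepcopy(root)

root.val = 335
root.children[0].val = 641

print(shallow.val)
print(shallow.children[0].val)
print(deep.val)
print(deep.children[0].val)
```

Key concept: deep copy with custom objects.
Step by step:
`root = Node(9)` → root = Node(val=9, children=[])
`root.children = [Node(5), Node(8)]` → root = Node(val=9, children=[Node(val=5, children=[]), Node(val=8, children=[])])
`shallow = copy.copy(root)` → shallow = Node(val=9, children=[Node(val=5, children=[]), Node(val=8, children=[])])
`deep = copy.deepcopy(root)` → deep = Node(val=9, children=[Node(val=5, children=[]), Node(val=8, children=[])])
`root.val = 335` → root = Node(val=335, children=[Node(val=5, children=[]), Node(val=8, children=[])])
`root.children[0].val = 641` → root = Node(val=335, children=[Node(val=641, children=[]), Node(val=8, children=[])]); shallow = Node(val=9, children=[Node(val=641, children=[]), Node(val=8, children=[])])
`print(shallow.val)` → prints 9
`print(shallow.children[0].val)` → prints 641
`print(deep.val)` → prints 9
`print(deep.children[0].val)` → prints 5

Answer:
9
641
9
5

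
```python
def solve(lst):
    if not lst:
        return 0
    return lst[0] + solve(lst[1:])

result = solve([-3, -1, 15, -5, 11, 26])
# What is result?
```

(-3) + (-1) + 15 + (-5) + 11 + 26 + 0 = 43

Answer: 43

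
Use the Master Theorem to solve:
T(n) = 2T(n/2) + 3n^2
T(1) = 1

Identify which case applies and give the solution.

a=2, b=2, f(n)=3n^2. log_2(2) = 1. Since c=2 > 1 and the regularity condition holds (2(n/2)^2 = (2/2^2)n^2 with 2/2^2 < 1), Case 3 applies: T(n) = Θ(f(n)) = O(n^2).

Answer: O(n^2) - Case 3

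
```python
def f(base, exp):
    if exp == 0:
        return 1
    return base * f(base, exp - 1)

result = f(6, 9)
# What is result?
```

f(6, 9) = 6 * 6 * 6 * 6 * 6 * 6 * 6 * 6 * 6 = 10077696

Answer: 10077696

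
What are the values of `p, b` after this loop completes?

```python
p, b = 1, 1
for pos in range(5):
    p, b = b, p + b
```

Fibonacci: after 5 iterations
`p, b` takes the values: (1, 1) → (1, 2) → (2, 3) → (3, 5) → (5, 8) → (8, 13)

Answer: 8, 13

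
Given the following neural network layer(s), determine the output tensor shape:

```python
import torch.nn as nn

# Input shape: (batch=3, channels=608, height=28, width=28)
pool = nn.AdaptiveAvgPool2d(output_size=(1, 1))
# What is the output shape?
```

Input: (3, 608, 28, 28) -> Output: (3, 608, 1, 1)

Answer: (3, 608, 1, 1)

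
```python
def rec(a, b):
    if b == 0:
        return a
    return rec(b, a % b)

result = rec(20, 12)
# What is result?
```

rec(20, 12) -> rec(12, 8) -> rec(8, 4) -> rec(4, 0) -> 4

Answer: 4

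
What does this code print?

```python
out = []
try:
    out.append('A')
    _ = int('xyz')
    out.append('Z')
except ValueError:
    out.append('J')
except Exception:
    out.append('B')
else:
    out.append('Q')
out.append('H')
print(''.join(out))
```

Execution trace: 'A' (try body) → 'J' (except ValueError) → 'H' (after the try/except). Output: AJH

Answer: AJH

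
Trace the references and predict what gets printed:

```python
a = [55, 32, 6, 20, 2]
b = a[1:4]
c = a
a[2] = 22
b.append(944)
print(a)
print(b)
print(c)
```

Key concept: slice vs alias.
Step by step:
`a = [55, 32, 6, 20, 2]` → a = [55, 32, 6, 20, 2]
`b = a[1:4]` → b = [32, 6, 20]
`c = a` → c = [55, 32, 6, 20, 2] (same object as a)
`a[2] = 22` → a = [55, 32, 22, 20, 2] (same object as c); c = [55, 32, 22, 20, 2] (same object as a)
`b.append(944)` → b = [32, 6, 20, 944]
`print(a)` → prints [55, 32, 22, 20, 2]
`print(b)` → prints [32, 6, 20, 944]
`print(c)` → prints [55, 32, 22, 20, 2]

Answer:
[55, 32, 22, 20, 2]
[32, 6, 20, 944]
[55, 32, 22, 20, 2]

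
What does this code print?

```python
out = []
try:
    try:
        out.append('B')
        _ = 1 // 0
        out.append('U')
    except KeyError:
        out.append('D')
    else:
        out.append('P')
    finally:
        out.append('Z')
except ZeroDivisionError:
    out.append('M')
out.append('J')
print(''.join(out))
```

Execution trace: 'B' (inner try body) → 'Z' (inner finally) → 'M' (outer except ZeroDivisionError) → 'J' (after the try/except). Output: BZMJ

Answer: BZMJ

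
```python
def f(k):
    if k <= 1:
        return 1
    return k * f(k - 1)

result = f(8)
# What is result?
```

f(8) = 8 * 7 * 6 * 5 * 4 * 3 * 2 * 1 = 40320

Answer: 40320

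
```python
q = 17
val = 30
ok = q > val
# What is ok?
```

Trace:
`q = 17` → q = 17
`val = 30` → val = 30
`ok = q > val` → ok = False
So ok = False

Answer: False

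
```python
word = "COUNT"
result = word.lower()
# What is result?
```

Trace:
`word = "COUNT"` → word = 'COUNT'
`result = word.lower()` → result = 'count'
So result = 'count'

Answer: 'count'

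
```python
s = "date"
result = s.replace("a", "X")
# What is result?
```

Trace:
`s = "date"` → s = 'date'
`result = s.replace("a", "X")` → result = 'dXte'
So result = 'dXte'

Answer: 'dXte'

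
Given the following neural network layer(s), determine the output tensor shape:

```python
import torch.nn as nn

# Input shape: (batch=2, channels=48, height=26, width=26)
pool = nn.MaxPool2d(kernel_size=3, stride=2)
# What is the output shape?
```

Input: (2, 48, 26, 26) -> Output: (2, 48, 12, 12)

Answer: (2, 48, 12, 12)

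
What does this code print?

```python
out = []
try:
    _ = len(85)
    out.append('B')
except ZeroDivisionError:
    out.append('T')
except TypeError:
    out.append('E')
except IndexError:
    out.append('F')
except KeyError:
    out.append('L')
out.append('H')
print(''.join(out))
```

Execution trace: 'E' (except TypeError) → 'H' (after the try/except). Output: EH

Answer: EH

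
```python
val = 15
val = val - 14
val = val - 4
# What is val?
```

Trace:
`val = 15` → val = 15
`val = val - 14` → val = 1
`val = val - 4` → val = -3
So val = -3

Answer: -3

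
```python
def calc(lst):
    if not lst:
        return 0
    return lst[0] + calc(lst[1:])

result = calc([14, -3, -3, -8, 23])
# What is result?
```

14 + (-3) + (-3) + (-8) + 23 + 0 = 23

Answer: 23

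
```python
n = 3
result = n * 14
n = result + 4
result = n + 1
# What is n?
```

Trace:
`n = 3` → n = 3
`result = n * 14` → result = 42
`n = result + 4` → n = 46
`result = n + 1` → result = 47
So n = 46

Answer: 46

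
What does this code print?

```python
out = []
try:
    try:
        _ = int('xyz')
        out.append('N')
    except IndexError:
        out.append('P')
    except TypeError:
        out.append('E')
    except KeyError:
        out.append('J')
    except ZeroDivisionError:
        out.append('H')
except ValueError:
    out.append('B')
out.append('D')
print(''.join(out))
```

Execution trace: 'B' (outer except ValueError) → 'D' (after the try/except). Output: BD

Answer: BD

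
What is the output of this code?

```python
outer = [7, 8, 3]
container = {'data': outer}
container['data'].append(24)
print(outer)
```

Key concept: dict holds reference to list.
Step by step:
`outer = [7, 8, 3]` → outer = [7, 8, 3]
`container = {'data': outer}` → container = {'data': [7, 8, 3]}
`container['data'].append(24)` → outer = [7, 8, 3, 24]; container = {'data': [7, 8, 3, 24]}
`print(outer)` → prints [7, 8, 3, 24]

Answer: [7, 8, 3, 24]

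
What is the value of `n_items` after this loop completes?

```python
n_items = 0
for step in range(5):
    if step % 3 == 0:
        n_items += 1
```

Count numbers divisible by 3 in range(5)
`n_items` takes the values: 0 → 1 → 2

Answer: 2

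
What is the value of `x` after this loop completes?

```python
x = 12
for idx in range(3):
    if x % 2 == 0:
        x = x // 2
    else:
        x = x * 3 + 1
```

Collatz-style transformation from 12
`x` takes the values: 12 → 6 → 3 → 10

Answer: 10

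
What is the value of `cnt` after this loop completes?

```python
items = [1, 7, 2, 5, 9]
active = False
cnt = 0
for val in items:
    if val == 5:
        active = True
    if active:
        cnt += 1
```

Count elements after first 5 in [1, 7, 2, 5, 9]
`cnt` takes the values: 0 → 1 → 2

Answer: 2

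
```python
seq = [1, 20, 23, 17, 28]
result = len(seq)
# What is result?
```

Trace:
`seq = [1, 20, 23, 17, 28]` → seq = [1, 20, 23, 17, 28]
`result = len(seq)` → result = 5
So result = 5

Answer: 5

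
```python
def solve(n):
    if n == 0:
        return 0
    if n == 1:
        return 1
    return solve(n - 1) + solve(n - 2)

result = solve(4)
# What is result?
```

Build up from base cases: solve(0)=0, solve(1)=1, solve(2)=1, solve(3)=2, solve(4)=3

Answer: 3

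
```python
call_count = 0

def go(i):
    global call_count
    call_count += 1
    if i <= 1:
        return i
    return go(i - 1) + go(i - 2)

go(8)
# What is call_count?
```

Calls(i) = 1 + Calls(i-1) + Calls(i-2); Calls(0)=Calls(1)=1. For i=8 this gives 67.

Answer: 67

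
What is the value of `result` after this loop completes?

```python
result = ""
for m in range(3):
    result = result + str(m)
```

Concatenate digits 0 to 2
`result` takes the values: "" → "0" → "01" → "012"

Answer: "012"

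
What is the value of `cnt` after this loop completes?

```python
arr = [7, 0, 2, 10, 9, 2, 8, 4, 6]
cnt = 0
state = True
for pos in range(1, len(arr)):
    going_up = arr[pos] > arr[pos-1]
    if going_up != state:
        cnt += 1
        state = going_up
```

Count direction changes in [7, 0, 2, 10, 9, 2, 8, 4, 6]
`cnt` takes the values: 0 → 1 → 2 → 3 → 4 → 5 → 6

Answer: 6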